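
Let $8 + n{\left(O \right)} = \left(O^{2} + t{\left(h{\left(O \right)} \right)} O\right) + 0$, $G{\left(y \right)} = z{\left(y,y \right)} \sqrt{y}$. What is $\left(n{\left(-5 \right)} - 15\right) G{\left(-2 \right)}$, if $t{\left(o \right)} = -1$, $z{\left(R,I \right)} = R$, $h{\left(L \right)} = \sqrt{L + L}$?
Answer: $- 14 i \sqrt{2} \approx - 19.799 i$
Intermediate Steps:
$h{\left(L \right)} = \sqrt{2} \sqrt{L}$ ($h{\left(L \right)} = \sqrt{2 L} = \sqrt{2} \sqrt{L}$)
$G{\left(y \right)} = y^{\frac{3}{2}}$ ($G{\left(y \right)} = y \sqrt{y} = y^{\frac{3}{2}}$)
$n{\left(O \right)} = -8 + O^{2} - O$ ($n{\left(O \right)} = -8 + \left(\left(O^{2} - O\right) + 0\right) = -8 + \left(O^{2} - O\right) = -8 + O^{2} - O$)
$\left(n{\left(-5 \right)} - 15\right) G{\left(-2 \right)} = \left(\left(-8 + \left(-5\right)^{2} - -5\right) - 15\right) \left(-2\right)^{\frac{3}{2}} = \left(\left(-8 + 25 + 5\right) - 15\right) \left(- 2 i \sqrt{2}\right) = \left(22 - 15\right) \left(- 2 i \sqrt{2}\right) = 7 \left(- 2 i \sqrt{2}\right) = - 14 i \sqrt{2}$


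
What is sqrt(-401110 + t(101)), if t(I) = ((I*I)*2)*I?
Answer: 6*sqrt(46097) ≈ 1288.2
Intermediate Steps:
t(I) = 2*I**3 (t(I) = (I**2*2)*I = (2*I**2)*I = 2*I**3)
sqrt(-401110 + t(101)) = sqrt(-401110 + 2*101**3) = sqrt(-401110 + 2*1030301) = sqrt(-401110 + 2060602) = sqrt(1659492) = 6*sqrt(46097)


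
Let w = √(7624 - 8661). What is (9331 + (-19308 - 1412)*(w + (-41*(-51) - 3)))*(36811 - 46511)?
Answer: 419564081300 + 200984000*I*√1037 ≈ 4.1956e+11 + 6.4722e+9*I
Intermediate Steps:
w = I*√1037 (w = √(-1037) = I*√1037 ≈ 32.203*I)
(9331 + (-19308 - 1412)*(w + (-41*(-51) - 3)))*(36811 - 46511) = (9331 + (-19308 - 1412)*(I*√1037 + (-41*(-51) - 3)))*(36811 - 46511) = (9331 - 20720*(I*√1037 + (2091 - 3)))*(-9700) = (9331 - 20720*(I*√1037 + 2088))*(-9700) = (9331 - 20720*(2088 + I*√1037))*(-9700) = (9331 + (-43263360 - 20720*I*√1037))*(-9700) = (-43254029 - 20720*I*√1037)*(-9700) = 419564081300 + 200984000*I*√1037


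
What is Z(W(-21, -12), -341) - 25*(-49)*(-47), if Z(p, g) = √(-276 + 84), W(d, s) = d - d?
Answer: -57575 + 8*I*√3 ≈ -57575.0 + 13.856*I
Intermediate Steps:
W(d, s) = 0
Z(p, g) = 8*I*√3 (Z(p, g) = √(-192) = 8*I*√3)
Z(W(-21, -12), -341) - 25*(-49)*(-47) = 8*I*√3 - 25*(-49)*(-47) = 8*I*√3 + 1225*(-47) = 8*I*√3 - 57575 = -57575 + 8*I*√3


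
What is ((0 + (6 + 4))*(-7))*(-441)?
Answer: 30870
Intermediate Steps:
((0 + (6 + 4))*(-7))*(-441) = ((0 + 10)*(-7))*(-441) = (10*(-7))*(-441) = -70*(-441) = 30870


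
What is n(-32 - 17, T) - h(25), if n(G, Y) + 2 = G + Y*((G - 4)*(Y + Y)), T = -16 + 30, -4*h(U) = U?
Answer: -83283/4 ≈ -20821.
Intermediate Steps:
h(U) = -U/4
T = 14
n(G, Y) = -2 + G + 2*Y**2*(-4 + G) (n(G, Y) = -2 + (G + Y*((G - 4)*(Y + Y))) = -2 + (G + Y*((-4 + G)*(2*Y))) = -2 + (G + Y*(2*Y*(-4 + G))) = -2 + (G + 2*Y**2*(-4 + G)) = -2 + G + 2*Y**2*(-4 + G))
n(-32 - 17, T) - h(25) = (-2 + (-32 - 17) - 8*14**2 + 2*(-32 - 17)*14**2) - (-1)*25/4 = (-2 - 49 - 8*196 + 2*(-49)*196) - 1*(-25/4) = (-2 - 49 - 1568 - 19208) + 25/4 = -20827 + 25/4 = -83283/4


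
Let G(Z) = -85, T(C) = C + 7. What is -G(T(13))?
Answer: 85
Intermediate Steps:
T(C) = 7 + C
-G(T(13)) = -1*(-85) = 85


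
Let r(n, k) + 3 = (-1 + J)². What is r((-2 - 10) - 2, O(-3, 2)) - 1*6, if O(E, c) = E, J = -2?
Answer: 0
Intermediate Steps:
r(n, k) = 6 (r(n, k) = -3 + (-1 - 2)² = -3 + (-3)² = -3 + 9 = 6)
r((-2 - 10) - 2, O(-3, 2)) - 1*6 = 6 - 1*6 = 6 - 6 = 0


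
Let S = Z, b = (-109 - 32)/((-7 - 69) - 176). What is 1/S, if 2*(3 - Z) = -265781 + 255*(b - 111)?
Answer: 56/8230581 ≈ 6.8039e-6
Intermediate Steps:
b = 47/84 (b = -141/(-76 - 176) = -141/(-252) = -141*(-1/252) = 47/84 ≈ 0.55952)
Z = 8230581/56 (Z = 3 - (-265781 + 255*(47/84 - 111))/2 = 3 - (-265781 + 255*(-9277/84))/2 = 3 - (-265781 - 788545/28)/2 = 3 - ½*(-8230413/28) = 3 + 8230413/56 = 8230581/56 ≈ 1.4697e+5)
S = 8230581/56 ≈ 1.4697e+5
1/S = 1/(8230581/56) = 56/8230581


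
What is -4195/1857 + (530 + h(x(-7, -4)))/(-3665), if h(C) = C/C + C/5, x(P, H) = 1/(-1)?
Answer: -81801853/34029525 ≈ -2.4039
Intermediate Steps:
x(P, H) = -1 (x(P, H) = 1*(-1) = -1)
h(C) = 1 + C/5 (h(C) = 1 + C*(⅕) = 1 + C/5)
-4195/1857 + (530 + h(x(-7, -4)))/(-3665) = -4195/1857 + (530 + (1 + (⅕)*(-1)))/(-3665) = -4195*1/1857 + (530 + (1 - ⅕))*(-1/3665) = -4195/1857 + (530 + ⅘)*(-1/3665) = -4195/1857 + (2654/5)*(-1/3665) = -4195/1857 - 2654/18325 = -81801853/34029525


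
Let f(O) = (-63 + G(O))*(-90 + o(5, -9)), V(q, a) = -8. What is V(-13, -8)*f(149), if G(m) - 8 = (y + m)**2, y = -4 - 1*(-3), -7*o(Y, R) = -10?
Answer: 108371040/7 ≈ 1.5482e+7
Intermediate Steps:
o(Y, R) = 10/7 (o(Y, R) = -1/7*(-10) = 10/7)
y = -1 (y = -4 + 3 = -1)
G(m) = 8 + (-1 + m)**2
f(O) = 34100/7 - 620*(-1 + O)**2/7 (f(O) = (-63 + (8 + (-1 + O)**2))*(-90 + 10/7) = (-55 + (-1 + O)**2)*(-620/7) = 34100/7 - 620*(-1 + O)**2/7)
V(-13, -8)*f(149) = -8*(34100/7 - 620*(-1 + 149)**2/7) = -8*(34100/7 - 620/7*148**2) = -8*(34100/7 - 620/7*21904) = -8*(34100/7 - 13580480/7) = -8*(-13546380/7) = 108371040/7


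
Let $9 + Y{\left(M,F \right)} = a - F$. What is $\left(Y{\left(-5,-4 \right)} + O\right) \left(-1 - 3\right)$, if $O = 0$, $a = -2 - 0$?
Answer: $28$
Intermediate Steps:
$a = -2$ ($a = -2 + 0 = -2$)
$Y{\left(M,F \right)} = -11 - F$ ($Y{\left(M,F \right)} = -9 - \left(2 + F\right) = -11 - F$)
$\left(Y{\left(-5,-4 \right)} + O\right) \left(-1 - 3\right) = \left(\left(-11 - -4\right) + 0\right) \left(-1 - 3\right) = \left(\left(-11 + 4\right) + 0\right) \left(-1 - 3\right) = \left(-7 + 0\right) \left(-4\right) = \left(-7\right) \left(-4\right) = 28$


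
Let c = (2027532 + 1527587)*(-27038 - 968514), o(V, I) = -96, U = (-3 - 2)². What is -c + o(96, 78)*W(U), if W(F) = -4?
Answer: 3539305831072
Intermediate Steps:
U = 25 (U = (-5)² = 25)
c = -3539305830688 (c = 3555119*(-995552) = -3539305830688)
-c + o(96, 78)*W(U) = -1*(-3539305830688) - 96*(-4) = 3539305830688 + 384 = 3539305831072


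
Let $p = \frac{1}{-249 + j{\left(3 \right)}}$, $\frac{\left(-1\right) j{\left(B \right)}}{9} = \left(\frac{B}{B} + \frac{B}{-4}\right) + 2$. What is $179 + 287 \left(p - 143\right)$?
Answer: $- \frac{44009522}{1077} \approx -40863.0$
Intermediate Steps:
$j{\left(B \right)} = -27 + \frac{9 B}{4}$ ($j{\left(B \right)} = - 9 \left(\left(\frac{B}{B} + \frac{B}{-4}\right) + 2\right) = - 9 \left(\left(1 + B \left(- \frac{1}{4}\right)\right) + 2\right) = - 9 \left(\left(1 - \frac{B}{4}\right) + 2\right) = - 9 \left(3 - \frac{B}{4}\right) = -27 + \frac{9 B}{4}$)
$p = - \frac{4}{1077}$ ($p = \frac{1}{-249 + \left(-27 + \frac{9}{4} \cdot 3\right)} = \frac{1}{-249 + \left(-27 + \frac{27}{4}\right)} = \frac{1}{-249 - \frac{81}{4}} = \frac{1}{- \frac{1077}{4}} = - \frac{4}{1077} \approx -0.003714$)
$179 + 287 \left(p - 143\right) = 179 + 287 \left(- \frac{4}{1077} - 143\right) = 179 + 287 \left(- \frac{154015}{1077}\right) = 179 - \frac{44202305}{1077} = - \frac{44009522}{1077}$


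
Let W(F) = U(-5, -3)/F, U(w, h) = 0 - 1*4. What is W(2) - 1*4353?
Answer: -4355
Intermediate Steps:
U(w, h) = -4 (U(w, h) = 0 - 4 = -4)
W(F) = -4/F
W(2) - 1*4353 = -4/2 - 1*4353 = -4*½ - 4353 = -2 - 4353 = -4355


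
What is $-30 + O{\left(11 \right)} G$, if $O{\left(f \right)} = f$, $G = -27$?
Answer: $-327$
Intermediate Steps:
$-30 + O{\left(11 \right)} G = -30 + 11 \left(-27\right) = -30 - 297 = -327$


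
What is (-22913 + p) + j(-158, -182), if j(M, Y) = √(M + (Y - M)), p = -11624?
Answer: -34537 + I*√182 ≈ -34537.0 + 13.491*I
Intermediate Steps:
j(M, Y) = √Y
(-22913 + p) + j(-158, -182) = (-22913 - 11624) + √(-182) = -34537 + I*√182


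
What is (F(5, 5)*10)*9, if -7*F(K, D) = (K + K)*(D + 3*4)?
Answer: -15300/7 ≈ -2185.7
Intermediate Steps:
F(K, D) = -2*K*(12 + D)/7 (F(K, D) = -(K + K)*(D + 3*4)/7 = -2*K*(D + 12)/7 = -2*K*(12 + D)/7)
(F(5, 5)*10)*9 = (-2/7*5*(12 + 5)*10)*9 = (-2/7*5*17*10)*9 = -170/7*10*9 = -1700/7*9 = -15300/7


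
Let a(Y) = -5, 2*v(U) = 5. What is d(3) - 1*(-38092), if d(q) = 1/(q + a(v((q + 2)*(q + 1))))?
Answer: 76183/2 ≈ 38092.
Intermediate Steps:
v(U) = 5/2 (v(U) = (½)*5 = 5/2)
d(q) = 1/(-5 + q) (d(q) = 1/(q - 5) = 1/(-5 + q))
d(3) - 1*(-38092) = 1/(-5 + 3) - 1*(-38092) = 1/(-2) + 38092 = -½ + 38092 = 76183/2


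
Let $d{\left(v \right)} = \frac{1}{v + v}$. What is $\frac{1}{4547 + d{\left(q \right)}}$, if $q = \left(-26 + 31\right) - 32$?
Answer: $\frac{54}{245537} \approx 0.00021993$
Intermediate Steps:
$q = -27$ ($q = 5 - 32 = -27$)
$d{\left(v \right)} = \frac{1}{2 v}$
$\frac{1}{4547 + d{\left(q \right)}} = \frac{1}{4547 + \frac{1}{2 \left(-27\right)}} = \frac{1}{4547 + \frac{1}{2} \left(- \frac{1}{27}\right)} = \frac{1}{4547 - \frac{1}{54}} = \frac{1}{\frac{245537}{54}} = \frac{54}{245537}$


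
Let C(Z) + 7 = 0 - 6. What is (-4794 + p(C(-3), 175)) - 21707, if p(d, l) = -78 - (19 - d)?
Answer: -26611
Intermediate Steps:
C(Z) = -13 (C(Z) = -7 + (0 - 6) = -7 - 6 = -13)
p(d, l) = -97 + d (p(d, l) = -78 + (-19 + d) = -97 + d)
(-4794 + p(C(-3), 175)) - 21707 = (-4794 + (-97 - 13)) - 21707 = (-4794 - 110) - 21707 = -4904 - 21707 = -26611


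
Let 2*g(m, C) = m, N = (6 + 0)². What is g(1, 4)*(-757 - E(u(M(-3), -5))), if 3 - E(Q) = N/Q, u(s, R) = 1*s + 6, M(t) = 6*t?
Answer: -763/2 ≈ -381.50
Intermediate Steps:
N = 36 (N = 6² = 36)
g(m, C) = m/2
u(s, R) = 6 + s (u(s, R) = s + 6 = 6 + s)
E(Q) = 3 - 36/Q
g(1, 4)*(-757 - E(u(M(-3), -5))) = ((½)*1)*(-757 - (3 - 36/(6 + 6*(-3)))) = (-757 - (3 - 36/(6 - 18)))/2 = (-757 - (3 - 36/(-12)))/2 = (-757 - (3 - 36*(-1/12)))/2 = (-757 - (3 + 3))/2 = (-757 - 1*6)/2 = (-757 - 6)/2 = (½)*(-763) = -763/2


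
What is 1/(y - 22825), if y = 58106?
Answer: 1/35281 ≈ 2.8344e-5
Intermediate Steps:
1/(y - 22825) = 1/(58106 - 22825) = 1/35281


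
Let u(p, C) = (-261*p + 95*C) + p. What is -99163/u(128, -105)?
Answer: 99163/43255 ≈ 2.2925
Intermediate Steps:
u(p, C) = -260*p + 95*C
-99163/u(128, -105) = -99163/(-260*128 + 95*(-105)) = -99163/(-33280 - 9975) = -99163/(-43255) = -99163*(-1/43255) = 99163/43255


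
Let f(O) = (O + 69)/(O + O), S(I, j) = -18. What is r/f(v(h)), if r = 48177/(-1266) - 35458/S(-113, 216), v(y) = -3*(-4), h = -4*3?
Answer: 29348428/51273 ≈ 572.40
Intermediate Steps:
h = -12
v(y) = 12
f(O) = (69 + O)/(2*O) (f(O) = (69 + O)/((2*O)) = (69 + O)*(1/(2*O)) = (69 + O)/(2*O))
r = 7337107/3798 (r = 48177/(-1266) - 35458/(-18) = 48177*(-1/1266) - 35458*(-1/18) = -16059/422 + 17729/9 = 7337107/3798 ≈ 1931.8)
r/f(v(h)) = 7337107/(3798*(((½)*(69 + 12)/12))) = 7337107/(3798*(((½)*(1/12)*81))) = 7337107/(3798*(27/8)) = (7337107/3798)*(8/27) = 29348428/51273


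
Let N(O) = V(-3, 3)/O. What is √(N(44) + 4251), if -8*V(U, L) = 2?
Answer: 5*√329197/44 ≈ 65.200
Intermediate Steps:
V(U, L) = -¼ (V(U, L) = -⅛*2 = -¼)
N(O) = -1/(4*O)
√(N(44) + 4251) = √(-¼/44 + 4251) = √(-¼*1/44 + 4251) = √(-1/176 + 4251) = √(748175/176) = 5*√329197/44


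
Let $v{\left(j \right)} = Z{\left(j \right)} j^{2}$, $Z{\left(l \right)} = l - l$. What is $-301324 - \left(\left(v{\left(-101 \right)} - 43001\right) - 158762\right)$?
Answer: $-99561$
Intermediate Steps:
$Z{\left(l \right)} = 0$
$v{\left(j \right)} = 0$ ($v{\left(j \right)} = 0 j^{2} = 0$)
$-301324 - \left(\left(v{\left(-101 \right)} - 43001\right) - 158762\right) = -301324 - \left(\left(0 - 43001\right) - 158762\right) = -301324 - \left(-43001 - 158762\right) = -301324 - -201763 = -301324 + 201763 = -99561$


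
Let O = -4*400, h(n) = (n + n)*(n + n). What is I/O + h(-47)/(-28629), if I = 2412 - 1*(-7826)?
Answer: -153620651/22903200 ≈ -6.7074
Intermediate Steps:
I = 10238 (I = 2412 + 7826 = 10238)
h(n) = 4*n² (h(n) = (2*n)*(2*n) = 4*n²)
O = -1600
I/O + h(-47)/(-28629) = 10238/(-1600) + (4*(-47)²)/(-28629) = 10238*(-1/1600) + (4*2209)*(-1/28629) = -5119/800 + 8836*(-1/28629) = -5119/800 - 8836/28629 = -153620651/22903200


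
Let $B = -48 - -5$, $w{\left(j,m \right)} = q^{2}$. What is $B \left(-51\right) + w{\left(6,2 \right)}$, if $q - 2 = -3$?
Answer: $2194$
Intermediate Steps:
$q = -1$ ($q = 2 - 3 = -1$)
$w{\left(j,m \right)} = 1$ ($w{\left(j,m \right)} = \left(-1\right)^{2} = 1$)
$B = -43$ ($B = -48 + 5 = -43$)
$B \left(-51\right) + w{\left(6,2 \right)} = \left(-43\right) \left(-51\right) + 1 = 2193 + 1 = 2194$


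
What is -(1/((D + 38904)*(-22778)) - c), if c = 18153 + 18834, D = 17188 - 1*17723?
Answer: 32325494435935/873969082 ≈ 36987.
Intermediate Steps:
D = -535 (D = 17188 - 17723 = -535)
c = 36987
-(1/((D + 38904)*(-22778)) - c) = -(1/((-535 + 38904)*(-22778)) - 1*36987) = -(-1/22778/38369 - 36987) = -((1/38369)*(-1/22778) - 36987) = -(-1/873969082 - 36987) = -1*(-32325494435935/873969082) = 32325494435935/873969082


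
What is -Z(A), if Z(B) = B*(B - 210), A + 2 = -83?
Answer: -25075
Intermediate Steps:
A = -85 (A = -2 - 83 = -85)
Z(B) = B*(-210 + B)
-Z(A) = -(-85)*(-210 - 85) = -(-85)*(-295) = -1*25075 = -25075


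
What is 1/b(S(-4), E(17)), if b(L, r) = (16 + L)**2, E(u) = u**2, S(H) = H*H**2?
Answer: 1/2304 ≈ 0.00043403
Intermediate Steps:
S(H) = H**3
1/b(S(-4), E(17)) = 1/((16 + (-4)**3)**2) = 1/((16 - 64)**2) = 1/((-48)**2) = 1/2304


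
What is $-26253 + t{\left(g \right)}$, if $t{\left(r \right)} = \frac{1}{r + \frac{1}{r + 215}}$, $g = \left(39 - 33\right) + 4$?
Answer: $- \frac{59095278}{2251} \approx -26253.0$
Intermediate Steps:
$g = 10$ ($g = 6 + 4 = 10$)
$t{\left(r \right)} = \frac{1}{r + \frac{1}{215 + r}}$
$-26253 + t{\left(g \right)} = -26253 + \frac{215 + 10}{1 + 10^{2} + 215 \cdot 10} = -26253 + \frac{1}{1 + 100 + 2150} \cdot 225 = -26253 + \frac{1}{2251} \cdot 225 = -26253 + \frac{225}{2251} = - \frac{59095278}{2251}$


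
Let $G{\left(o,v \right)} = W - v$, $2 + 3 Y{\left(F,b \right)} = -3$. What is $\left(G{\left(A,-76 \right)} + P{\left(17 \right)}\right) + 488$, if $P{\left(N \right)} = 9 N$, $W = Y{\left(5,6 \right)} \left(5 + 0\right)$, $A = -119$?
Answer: $\frac{2126}{3} \approx 708.67$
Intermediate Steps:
$Y{\left(F,b \right)} = - \frac{5}{3}$ ($Y{\left(F,b \right)} = - \frac{2}{3} + \frac{1}{3} \left(-3\right) = - \frac{2}{3} - 1 = - \frac{5}{3}$)
$W = - \frac{25}{3}$ ($W = - \frac{5 \left(5 + 0\right)}{3} = \left(- \frac{5}{3}\right) 5 = - \frac{25}{3} \approx -8.3333$)
$G{\left(o,v \right)} = - \frac{25}{3} - v$
$\left(G{\left(A,-76 \right)} + P{\left(17 \right)}\right) + 488 = \left(\left(- \frac{25}{3} - -76\right) + 9 \cdot 17\right) + 488 = \left(\left(- \frac{25}{3} + 76\right) + 153\right) + 488 = \left(\frac{203}{3} + 153\right) + 488 = \frac{662}{3} + 488 = \frac{2126}{3}$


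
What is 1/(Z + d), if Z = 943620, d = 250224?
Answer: 1/1193844 ≈ 8.3763e-7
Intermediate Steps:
1/(Z + d) = 1/(943620 + 250224) = 1/1193844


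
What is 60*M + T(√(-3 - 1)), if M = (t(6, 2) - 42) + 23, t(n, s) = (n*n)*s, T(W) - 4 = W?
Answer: 3184 + 2*I ≈ 3184.0 + 2.0*I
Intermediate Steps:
T(W) = 4 + W
t(n, s) = s*n² (t(n, s) = n²*s = s*n²)
M = 53 (M = (2*6² - 42) + 23 = (2*36 - 42) + 23 = (72 - 42) + 23 = 30 + 23 = 53)
60*M + T(√(-3 - 1)) = 60*53 + (4 + √(-3 - 1)) = 3180 + (4 + √(-4)) = 3180 + (4 + 2*I) = 3184 + 2*I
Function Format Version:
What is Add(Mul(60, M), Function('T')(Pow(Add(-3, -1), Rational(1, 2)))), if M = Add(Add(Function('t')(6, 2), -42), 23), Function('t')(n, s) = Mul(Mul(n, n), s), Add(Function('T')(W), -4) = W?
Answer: Add(3184, Mul(2, I)) ≈ Add(3184.0, Mul(2.0000, I))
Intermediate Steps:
Function('T')(W) = Add(4, W)
Function('t')(n, s) = Mul(s, Pow(n, 2)) (Function('t')(n, s) = Mul(Pow(n, 2), s) = Mul(s, Pow(n, 2)))
M = 53 (M = Add(Add(Mul(2, Pow(6, 2)), -42), 23) = Add(Add(Mul(2, 36), -42), 23) = Add(Add(72, -42), 23) = Add(30, 23) = 53)
Add(Mul(60, M), Function('T')(Pow(Add(-3, -1), Rational(1, 2)))) = Add(Mul(60, 53), Add(4, Pow(Add(-3, -1), Rational(1, 2)))) = Add(3180, Add(4, Pow(-4, Rational(1, 2)))) = Add(3180, Add(4, Mul(2, I))) = Add(3184, Mul(2, I))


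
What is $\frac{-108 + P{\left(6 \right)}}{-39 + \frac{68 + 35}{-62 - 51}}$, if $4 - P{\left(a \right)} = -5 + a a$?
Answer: $\frac{3051}{902} \approx 3.3825$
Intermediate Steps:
$P{\left(a \right)} = 9 - a^{2}$ ($P{\left(a \right)} = 4 - \left(-5 + a a\right) = 4 - \left(-5 + a^{2}\right) = 9 - a^{2}$)
$\frac{-108 + P{\left(6 \right)}}{-39 + \frac{68 + 35}{-62 - 51}} = \frac{-108 + \left(9 - 6^{2}\right)}{-39 + \frac{68 + 35}{-62 - 51}} = \frac{-108 + \left(9 - 36\right)}{-39 + \frac{103}{-113}} = \frac{-108 + \left(9 - 36\right)}{-39 + 103 \left(- \frac{1}{113}\right)} = \frac{-108 - 27}{-39 - \frac{103}{113}} = \frac{1}{- \frac{4510}{113}} \left(-135\right) = \left(- \frac{113}{4510}\right) \left(-135\right) = \frac{3051}{902}$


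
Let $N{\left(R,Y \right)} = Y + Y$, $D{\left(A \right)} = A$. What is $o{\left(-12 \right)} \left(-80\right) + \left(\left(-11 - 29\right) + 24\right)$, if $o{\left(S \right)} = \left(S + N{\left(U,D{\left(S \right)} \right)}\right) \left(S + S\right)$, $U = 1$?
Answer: $-69136$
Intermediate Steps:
$N{\left(R,Y \right)} = 2 Y$
$o{\left(S \right)} = 6 S^{2}$ ($o{\left(S \right)} = \left(S + 2 S\right) \left(S + S\right) = 3 S 2 S = 6 S^{2}$)
$o{\left(-12 \right)} \left(-80\right) + \left(\left(-11 - 29\right) + 24\right) = 6 \left(-12\right)^{2} \left(-80\right) + \left(\left(-11 - 29\right) + 24\right) = 6 \cdot 144 \left(-80\right) + \left(-40 + 24\right) = 864 \left(-80\right) - 16 = -69120 - 16 = -69136$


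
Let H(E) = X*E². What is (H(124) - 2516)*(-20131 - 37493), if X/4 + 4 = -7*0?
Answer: 14321407968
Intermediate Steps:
X = -16 (X = -16 + 4*(-7*0) = -16 + 4*0 = -16 + 0 = -16)
H(E) = -16*E²
(H(124) - 2516)*(-20131 - 37493) = (-16*124² - 2516)*(-20131 - 37493) = (-16*15376 - 2516)*(-57624) = (-246016 - 2516)*(-57624) = -248532*(-57624) = 14321407968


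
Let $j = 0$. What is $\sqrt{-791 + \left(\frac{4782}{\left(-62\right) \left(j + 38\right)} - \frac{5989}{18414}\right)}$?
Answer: $\frac{i \sqrt{2807017554}}{1881} \approx 28.167 i$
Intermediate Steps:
$\sqrt{-791 + \left(\frac{4782}{\left(-62\right) \left(j + 38\right)} - \frac{5989}{18414}\right)} = \sqrt{-791 + \left(\frac{4782}{\left(-62\right) \left(0 + 38\right)} - \frac{5989}{18414}\right)} = \sqrt{-791 + \left(\frac{4782}{\left(-62\right) 38} - \frac{5989}{18414}\right)} = \sqrt{-791 + \left(\frac{4782}{-2356} - \frac{5989}{18414}\right)} = \sqrt{-791 + \left(4782 \left(- \frac{1}{2356}\right) - \frac{5989}{18414}\right)} = \sqrt{-791 - \frac{13289}{5643}} = \sqrt{- \frac{4476902}{5643}} = \frac{i \sqrt{2807017554}}{1881}$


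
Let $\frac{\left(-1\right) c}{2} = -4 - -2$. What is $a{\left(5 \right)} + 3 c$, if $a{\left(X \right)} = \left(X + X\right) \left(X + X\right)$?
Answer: $112$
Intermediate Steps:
$a{\left(X \right)} = 4 X^{2}$ ($a{\left(X \right)} = 2 X 2 X = 4 X^{2}$)
$c = 4$ ($c = - 2 \left(-4 - -2\right) = - 2 \left(-4 + 2\right) = \left(-2\right) \left(-2\right) = 4$)
$a{\left(5 \right)} + 3 c = 4 \cdot 5^{2} + 3 \cdot 4 = 4 \cdot 25 + 12 = 100 + 12 = 112$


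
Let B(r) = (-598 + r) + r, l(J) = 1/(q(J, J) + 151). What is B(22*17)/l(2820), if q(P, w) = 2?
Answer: 22950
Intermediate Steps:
l(J) = 1/153 (l(J) = 1/(2 + 151) = 1/153)
B(r) = -598 + 2*r
B(22*17)/l(2820) = (-598 + 2*(22*17))/(1/153) = (-598 + 2*374)*153 = (-598 + 748)*153 = 150*153 = 22950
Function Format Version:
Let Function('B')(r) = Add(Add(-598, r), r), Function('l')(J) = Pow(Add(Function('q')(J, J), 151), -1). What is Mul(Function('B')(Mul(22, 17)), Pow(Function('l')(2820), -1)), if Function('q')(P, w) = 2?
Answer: 22950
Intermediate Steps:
Function('l')(J) = Rational(1, 153) (Function('l')(J) = Pow(Add(2, 151), -1) = Pow(153, -1) = Rational(1, 153))
Function('B')(r) = Add(-598, Mul(2, r))
Mul(Function('B')(Mul(22, 17)), Pow(Function('l')(2820), -1)) = Mul(Add(-598, Mul(2, Mul(22, 17))), Pow(Rational(1, 153), -1)) = Mul(Add(-598, Mul(2, 374)), 153) = Mul(Add(-598, 748), 153) = Mul(150, 153) = 22950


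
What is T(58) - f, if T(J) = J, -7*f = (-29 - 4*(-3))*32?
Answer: -138/7 ≈ -19.714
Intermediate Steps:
f = 544/7 (f = -(-29 - 4*(-3))*32/7 = -(-29 + 12)*32/7 = -(-17)*32/7 = -⅐*(-544) = 544/7 ≈ 77.714)
T(58) - f = 58 - 1*544/7 = 58 - 544/7 = -138/7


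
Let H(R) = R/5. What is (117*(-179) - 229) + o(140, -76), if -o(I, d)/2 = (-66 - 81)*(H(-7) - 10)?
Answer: -122618/5 ≈ -24524.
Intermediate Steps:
H(R) = R/5 (H(R) = R*(⅕) = R/5)
o(I, d) = -16758/5 (o(I, d) = -2*(-66 - 81)*((⅕)*(-7) - 10) = -(-294)*(-7/5 - 10) = -(-294)*(-57)/5 = -2*8379/5 = -16758/5)
(117*(-179) - 229) + o(140, -76) = (117*(-179) - 229) - 16758/5 = (-20943 - 229) - 16758/5 = -21172 - 16758/5 = -122618/5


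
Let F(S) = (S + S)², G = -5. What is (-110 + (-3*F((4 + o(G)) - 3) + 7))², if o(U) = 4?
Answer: 162409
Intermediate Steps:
F(S) = 4*S² (F(S) = (2*S)² = 4*S²)
(-110 + (-3*F((4 + o(G)) - 3) + 7))² = (-110 + (-12*((4 + 4) - 3)² + 7))² = (-110 + (-12*(8 - 3)² + 7))² = (-110 + (-12*5² + 7))² = (-110 + (-12*25 + 7))² = (-110 + (-3*100 + 7))² = (-110 + (-300 + 7))² = (-110 - 293)² = (-403)² = 162409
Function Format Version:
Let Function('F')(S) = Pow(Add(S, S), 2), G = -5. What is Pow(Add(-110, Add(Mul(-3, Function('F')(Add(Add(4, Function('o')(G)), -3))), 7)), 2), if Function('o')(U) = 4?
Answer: 162409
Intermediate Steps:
Function('F')(S) = Mul(4, Pow(S, 2)) (Function('F')(S) = Pow(Mul(2, S), 2) = Mul(4, Pow(S, 2)))
Pow(Add(-110, Add(Mul(-3, Function('F')(Add(Add(4, Function('o')(G)), -3))), 7)), 2) = Pow(Add(-110, Add(Mul(-3, Mul(4, Pow(Add(Add(4, 4), -3), 2))), 7)), 2) = Pow(Add(-110, Add(Mul(-3, Mul(4, Pow(Add(8, -3), 2))), 7)), 2) = Pow(Add(-110, Add(Mul(-3, Mul(4, Pow(5, 2))), 7)), 2) = Pow(Add(-110, Add(Mul(-3, Mul(4, 25)), 7)), 2) = Pow(Add(-110, Add(Mul(-3, 100), 7)), 2) = Pow(Add(-110, Add(-300, 7)), 2) = Pow(Add(-110, -293), 2) = Pow(-403, 2) = 162409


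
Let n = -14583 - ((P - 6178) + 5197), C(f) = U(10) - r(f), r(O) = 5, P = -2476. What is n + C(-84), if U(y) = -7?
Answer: -11138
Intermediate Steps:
C(f) = -12 (C(f) = -7 - 1*5 = -7 - 5 = -12)
n = -11126 (n = -14583 - ((-2476 - 6178) + 5197) = -14583 - (-8654 + 5197) = -14583 - 1*(-3457) = -14583 + 3457 = -11126)
n + C(-84) = -11126 - 12 = -11138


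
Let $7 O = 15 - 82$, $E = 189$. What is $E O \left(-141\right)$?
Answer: $255069$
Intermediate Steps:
$O = - \frac{67}{7}$ ($O = \frac{15 - 82}{7} = \frac{1}{7} \left(-67\right) = - \frac{67}{7} \approx -9.5714$)
$E O \left(-141\right) = 189 \left(- \frac{67}{7}\right) \left(-141\right) = \left(-1809\right) \left(-141\right) = 255069$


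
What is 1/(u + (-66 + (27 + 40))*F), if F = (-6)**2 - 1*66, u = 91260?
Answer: 1/91230 ≈ 1.0961e-5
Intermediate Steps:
F = -30 (F = 36 - 66 = -30)
1/(u + (-66 + (27 + 40))*F) = 1/(91260 + (-66 + (27 + 40))*(-30)) = 1/(91260 + (-66 + 67)*(-30)) = 1/(91260 + 1*(-30)) = 1/(91260 - 30) = 1/91230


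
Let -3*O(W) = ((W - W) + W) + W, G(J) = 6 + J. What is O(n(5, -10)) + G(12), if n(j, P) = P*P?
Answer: -146/3 ≈ -48.667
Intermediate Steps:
n(j, P) = P²
O(W) = -2*W/3 (O(W) = -(((W - W) + W) + W)/3 = -((0 + W) + W)/3 = -(W + W)/3 = -2*W/3)
O(n(5, -10)) + G(12) = -⅔*(-10)² + (6 + 12) = -⅔*100 + 18 = -200/3 + 18 = -146/3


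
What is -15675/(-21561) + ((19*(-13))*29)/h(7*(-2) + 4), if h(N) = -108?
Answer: 52044781/776196 ≈ 67.051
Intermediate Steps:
-15675/(-21561) + ((19*(-13))*29)/h(7*(-2) + 4) = -15675/(-21561) + ((19*(-13))*29)/(-108) = -15675*(-1/21561) - 247*29*(-1/108) = 5225/7187 - 7163*(-1/108) = 5225/7187 + 7163/108 = 52044781/776196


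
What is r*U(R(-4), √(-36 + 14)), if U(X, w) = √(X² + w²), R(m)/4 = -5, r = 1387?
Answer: 4161*√42 ≈ 26966.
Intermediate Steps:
R(m) = -20 (R(m) = 4*(-5) = -20)
r*U(R(-4), √(-36 + 14)) = 1387*√((-20)² + (√(-36 + 14))²) = 1387*√(400 + (√(-22))²) = 1387*√(400 + (I*√22)²) = 1387*√(400 - 22) = 1387*√378 = 1387*(3*√42) = 4161*√42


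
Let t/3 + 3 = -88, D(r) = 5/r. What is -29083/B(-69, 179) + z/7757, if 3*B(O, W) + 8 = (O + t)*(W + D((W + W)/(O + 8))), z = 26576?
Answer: 411017876471/84607918343 ≈ 4.8579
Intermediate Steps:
t = -273 (t = -9 + 3*(-88) = -9 - 264 = -273)
B(O, W) = -8/3 + (-273 + O)*(W + 5*(8 + O)/(2*W))/3 (B(O, W) = -8/3 + ((O - 273)*(W + 5/(((W + W)/(O + 8)))))/3 = -8/3 + ((-273 + O)*(W + 5/(((2*W)/(8 + O)))))/3 = -8/3 + ((-273 + O)*(W + 5/((2*W/(8 + O)))))/3 = -8/3 + ((-273 + O)*(W + 5*((8 + O)/(2*W))))/3 = -8/3 + ((-273 + O)*(W + 5*(8 + O)/(2*W)))/3 = -8/3 + (-273 + O)*(W + 5*(8 + O)/(2*W))/3)
-29083/B(-69, 179) + z/7757 = -29083*1074/(-10920 - 1365*(-69) + 2*179*(-8 - 273*179 - 69*179) + 5*(-69)*(8 - 69)) + 26576/7757 = -29083*1074/(-10920 + 94185 + 2*179*(-8 - 48867 - 12351) + 5*(-69)*(-61)) + 26576*(1/7757) = -29083*1074/(-10920 + 94185 + 2*179*(-61226) + 21045) + 26576/7757 = -29083*1074/(-10920 + 94185 - 21918908 + 21045) + 26576/7757 = -29083/((⅙)*(1/179)*(-21814598)) + 26576/7757 = -29083/(-10907299/537) + 26576/7757 = -29083*(-537/10907299) + 26576/7757 = 15617571/10907299 + 26576/7757 = 411017876471/84607918343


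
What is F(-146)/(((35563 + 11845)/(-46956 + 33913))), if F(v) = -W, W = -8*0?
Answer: 0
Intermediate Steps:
W = 0
F(v) = 0 (F(v) = -1*0 = 0)
F(-146)/(((35563 + 11845)/(-46956 + 33913))) = 0/(((35563 + 11845)/(-46956 + 33913))) = 0/((47408/(-13043))) = 0/((47408*(-1/13043))) = 0/(-47408/13043) = 0*(-13043/47408) = 0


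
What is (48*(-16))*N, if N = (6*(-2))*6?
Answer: 55296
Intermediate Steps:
N = -72 (N = -12*6 = -72)
(48*(-16))*N = (48*(-16))*(-72) = -768*(-72) = 55296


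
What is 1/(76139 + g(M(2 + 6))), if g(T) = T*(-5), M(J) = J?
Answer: 1/76099 ≈ 1.3141e-5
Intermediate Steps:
g(T) = -5*T
1/(76139 + g(M(2 + 6))) = 1/(76139 - 5*(2 + 6)) = 1/(76139 - 5*8) = 1/(76139 - 40) = 1/76099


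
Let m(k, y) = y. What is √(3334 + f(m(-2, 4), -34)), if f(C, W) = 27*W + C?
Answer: 22*√5 ≈ 49.193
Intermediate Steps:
f(C, W) = C + 27*W
√(3334 + f(m(-2, 4), -34)) = √(3334 + (4 + 27*(-34))) = √(3334 + (4 - 918)) = √(3334 - 914) = √2420 = 22*√5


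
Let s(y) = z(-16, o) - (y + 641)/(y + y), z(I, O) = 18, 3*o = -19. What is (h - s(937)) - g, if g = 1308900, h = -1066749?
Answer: -2225999190/937 ≈ -2.3757e+6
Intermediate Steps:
o = -19/3 (o = (1/3)*(-19) = -19/3 ≈ -6.3333)
s(y) = 18 - (641 + y)/(2*y) (s(y) = 18 - (y + 641)/(y + y) = 18 - (641 + y)/(2*y))
(h - s(937)) - g = (-1066749 - (-641 + 35*937)/(2*937)) - 1*1308900 = (-1066749 - (-641 + 32795)/(2*937)) - 1308900 = (-1066749 - 32154/(2*937)) - 1308900 = (-1066749 - 1*16077/937) - 1308900 = (-1066749 - 16077/937) - 1308900 = -999559890/937 - 1308900 = -2225999190/937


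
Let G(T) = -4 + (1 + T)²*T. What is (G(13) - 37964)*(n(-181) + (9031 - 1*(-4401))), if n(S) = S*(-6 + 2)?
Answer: -501405520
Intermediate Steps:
n(S) = -4*S (n(S) = S*(-4) = -4*S)
G(T) = -4 + T*(1 + T)²
(G(13) - 37964)*(n(-181) + (9031 - 1*(-4401))) = ((-4 + 13*(1 + 13)²) - 37964)*(-4*(-181) + (9031 - 1*(-4401))) = ((-4 + 13*14²) - 37964)*(724 + (9031 + 4401)) = ((-4 + 13*196) - 37964)*(724 + 13432) = ((-4 + 2548) - 37964)*14156 = (2544 - 37964)*14156 = -35420*14156 = -501405520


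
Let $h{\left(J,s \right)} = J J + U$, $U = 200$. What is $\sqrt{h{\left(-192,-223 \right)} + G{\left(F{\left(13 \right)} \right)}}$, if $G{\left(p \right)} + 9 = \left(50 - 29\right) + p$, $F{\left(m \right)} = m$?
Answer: $3 \sqrt{4121} \approx 192.58$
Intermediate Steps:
$G{\left(p \right)} = 12 + p$ ($G{\left(p \right)} = -9 + \left(\left(50 - 29\right) + p\right) = -9 + \left(21 + p\right) = 12 + p$)
$h{\left(J,s \right)} = 200 + J^{2}$ ($h{\left(J,s \right)} = J J + 200 = J^{2} + 200 = 200 + J^{2}$)
$\sqrt{h{\left(-192,-223 \right)} + G{\left(F{\left(13 \right)} \right)}} = \sqrt{\left(200 + \left(-192\right)^{2}\right) + \left(12 + 13\right)} = \sqrt{\left(200 + 36864\right) + 25} = \sqrt{37064 + 25} = \sqrt{37089} = 3 \sqrt{4121}$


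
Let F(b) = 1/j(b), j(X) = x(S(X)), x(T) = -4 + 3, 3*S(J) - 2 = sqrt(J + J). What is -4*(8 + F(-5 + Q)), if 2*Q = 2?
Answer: -28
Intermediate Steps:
S(J) = 2/3 + sqrt(2)*sqrt(J)/3 (S(J) = 2/3 + sqrt(J + J)/3 = 2/3 + sqrt(2*J)/3 = 2/3 + (sqrt(2)*sqrt(J))/3 = 2/3 + sqrt(2)*sqrt(J)/3)
x(T) = -1
Q = 1 (Q = (1/2)*2 = 1)
j(X) = -1
F(b) = -1 (F(b) = 1/(-1) = -1)
-4*(8 + F(-5 + Q)) = -4*(8 - 1) = -4*7 = -28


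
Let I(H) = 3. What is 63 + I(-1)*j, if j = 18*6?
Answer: 387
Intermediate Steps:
j = 108
63 + I(-1)*j = 63 + 3*108 = 63 + 324 = 387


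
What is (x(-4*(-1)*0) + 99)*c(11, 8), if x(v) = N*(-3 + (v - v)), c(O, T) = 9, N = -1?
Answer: 918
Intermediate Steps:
x(v) = 3 (x(v) = -(-3 + (v - v)) = -(-3 + 0) = -1*(-3) = 3)
(x(-4*(-1)*0) + 99)*c(11, 8) = (3 + 99)*9 = 102*9 = 918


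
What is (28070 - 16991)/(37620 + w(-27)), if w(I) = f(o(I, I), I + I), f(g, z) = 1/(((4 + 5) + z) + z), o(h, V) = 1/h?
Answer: 1096821/3724379 ≈ 0.29450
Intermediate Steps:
f(g, z) = 1/(9 + 2*z) (f(g, z) = 1/((9 + z) + z) = 1/(9 + 2*z))
w(I) = 1/(9 + 4*I) (w(I) = 1/(9 + 2*(I + I)) = 1/(9 + 2*(2*I)) = 1/(9 + 4*I))
(28070 - 16991)/(37620 + w(-27)) = (28070 - 16991)/(37620 + 1/(9 + 4*(-27))) = 11079/(37620 + 1/(9 - 108)) = 11079/(37620 + 1/(-99)) = 11079/(37620 - 1/99) = 11079/(3724379/99) = 11079*(99/3724379) = 1096821/3724379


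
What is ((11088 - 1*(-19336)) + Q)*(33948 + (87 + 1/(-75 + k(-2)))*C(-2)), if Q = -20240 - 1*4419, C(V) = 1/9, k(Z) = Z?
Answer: 135665796430/693 ≈ 1.9577e+8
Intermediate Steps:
C(V) = 1/9
Q = -24659 (Q = -20240 - 4419 = -24659)
((11088 - 1*(-19336)) + Q)*(33948 + (87 + 1/(-75 + k(-2)))*C(-2)) = ((11088 - 1*(-19336)) - 24659)*(33948 + (87 + 1/(-75 - 2))*(1/9)) = ((11088 + 19336) - 24659)*(33948 + (87 + 1/(-77))*(1/9)) = (30424 - 24659)*(33948 + (87 - 1/77)*(1/9)) = 5765*(33948 + (6698/77)*(1/9)) = 5765*(33948 + 6698/693) = 5765*(23532662/693) = 135665796430/693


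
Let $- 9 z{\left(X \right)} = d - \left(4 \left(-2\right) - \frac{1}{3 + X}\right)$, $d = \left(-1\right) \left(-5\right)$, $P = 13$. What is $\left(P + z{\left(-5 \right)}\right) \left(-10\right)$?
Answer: $- \frac{1045}{9} \approx -116.11$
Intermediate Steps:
$d = 5$
$z{\left(X \right)} = - \frac{13}{9} - \frac{1}{9 \left(3 + X\right)}$ ($z{\left(X \right)} = - \frac{5 - \left(4 \left(-2\right) - \frac{1}{3 + X}\right)}{9} = - \frac{5 - \left(-8 - \frac{1}{3 + X}\right)}{9} = - \frac{5 + \left(8 + \frac{1}{3 + X}\right)}{9} = - \frac{13 + \frac{1}{3 + X}}{9} = - \frac{13}{9} - \frac{1}{9 \left(3 + X\right)}$)
$\left(P + z{\left(-5 \right)}\right) \left(-10\right) = \left(13 + \frac{-40 - -65}{9 \left(3 - 5\right)}\right) \left(-10\right) = \left(13 + \frac{-40 + 65}{9 \left(-2\right)}\right) \left(-10\right) = \left(13 + \frac{1}{9} \left(- \frac{1}{2}\right) 25\right) \left(-10\right) = \left(13 - \frac{25}{18}\right) \left(-10\right) = \frac{209}{18} \left(-10\right) = - \frac{1045}{9}$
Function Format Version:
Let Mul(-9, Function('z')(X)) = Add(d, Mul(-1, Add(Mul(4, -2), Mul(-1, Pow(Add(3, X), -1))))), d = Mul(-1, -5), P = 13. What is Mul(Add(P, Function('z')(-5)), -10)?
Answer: Rational(-1045, 9) ≈ -116.11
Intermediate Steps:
d = 5
Function('z')(X) = Add(Rational(-13, 9), Mul(Rational(-1, 9), Pow(Add(3, X), -1))) (Function('z')(X) = Mul(Rational(-1, 9), Add(5, Mul(-1, Add(Mul(4, -2), Mul(-1, Pow(Add(3, X), -1)))))) = Mul(Rational(-1, 9), Add(5, Mul(-1, Add(-8, Mul(-1, Pow(Add(3, X), -1)))))) = Mul(Rational(-1, 9), Add(5, Add(8, Pow(Add(3, X), -1)))) = Mul(Rational(-1, 9), Add(13, Pow(Add(3, X), -1))) = Add(Rational(-13, 9), Mul(Rational(-1, 9), Pow(Add(3, X), -1))))
Mul(Add(P, Function('z')(-5)), -10) = Mul(Add(13, Mul(Rational(1, 9), Pow(Add(3, -5), -1), Add(-40, Mul(-13, -5)))), -10) = Mul(Add(13, Mul(Rational(1, 9), Pow(-2, -1), Add(-40, 65))), -10) = Mul(Add(13, Mul(Rational(1, 9), Rational(-1, 2), 25)), -10) = Mul(Add(13, Rational(-25, 18)), -10) = Mul(Rational(209, 18), -10) = Rational(-1045, 9)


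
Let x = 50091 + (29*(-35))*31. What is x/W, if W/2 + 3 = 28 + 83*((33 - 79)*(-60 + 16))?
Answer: 9313/168017 ≈ 0.055429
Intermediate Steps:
x = 18626 (x = 50091 - 1015*31 = 50091 - 31465 = 18626)
W = 336034 (W = -6 + 2*(28 + 83*((33 - 79)*(-60 + 16))) = -6 + 2*(28 + 83*(-46*(-44))) = -6 + 2*(28 + 83*2024) = -6 + 2*(28 + 167992) = -6 + 2*168020 = -6 + 336040 = 336034)
x/W = 18626/336034 = 18626*(1/336034) = 9313/168017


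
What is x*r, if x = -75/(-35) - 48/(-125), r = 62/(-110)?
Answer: -6231/4375 ≈ -1.4242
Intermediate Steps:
r = -31/55 (r = 62*(-1/110) = -31/55 ≈ -0.56364)
x = 2211/875 (x = -75*(-1/35) - 48*(-1/125) = 15/7 + 48/125 = 2211/875 ≈ 2.5269)
x*r = (2211/875)*(-31/55) = -6231/4375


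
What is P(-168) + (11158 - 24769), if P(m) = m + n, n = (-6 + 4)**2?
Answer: -13775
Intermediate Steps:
n = 4 (n = (-2)**2 = 4)
P(m) = 4 + m (P(m) = m + 4 = 4 + m)
P(-168) + (11158 - 24769) = (4 - 168) + (11158 - 24769) = -164 - 13611 = -13775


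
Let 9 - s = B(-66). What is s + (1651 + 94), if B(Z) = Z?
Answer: 1820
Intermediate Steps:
s = 75 (s = 9 - 1*(-66) = 9 + 66 = 75)
s + (1651 + 94) = 75 + (1651 + 94) = 75 + 1745 = 1820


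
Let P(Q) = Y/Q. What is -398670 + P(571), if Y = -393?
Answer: -227640963/571 ≈ -3.9867e+5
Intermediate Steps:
P(Q) = -393/Q
-398670 + P(571) = -398670 - 393/571 = -227640963/571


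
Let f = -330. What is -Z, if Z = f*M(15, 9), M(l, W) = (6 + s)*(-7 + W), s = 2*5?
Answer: 10560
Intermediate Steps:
s = 10
M(l, W) = -112 + 16*W (M(l, W) = (6 + 10)*(-7 + W) = 16*(-7 + W) = -112 + 16*W)
Z = -10560 (Z = -330*(-112 + 16*9) = -330*(-112 + 144) = -330*32 = -10560)
-Z = -1*(-10560) = 10560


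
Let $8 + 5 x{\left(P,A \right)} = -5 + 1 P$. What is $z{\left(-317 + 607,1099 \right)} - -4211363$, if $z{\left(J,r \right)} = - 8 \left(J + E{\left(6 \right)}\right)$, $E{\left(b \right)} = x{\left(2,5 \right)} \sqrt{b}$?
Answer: $4209043 + \frac{88 \sqrt{6}}{5} \approx 4.2091 \cdot 10^{6}$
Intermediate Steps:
$x{\left(P,A \right)} = - \frac{13}{5} + \frac{P}{5}$ ($x{\left(P,A \right)} = - \frac{8}{5} + \frac{-5 + 1 P}{5} = - \frac{8}{5} + \frac{-5 + P}{5} = - \frac{8}{5} + \left(-1 + \frac{P}{5}\right) = - \frac{13}{5} + \frac{P}{5}$)
$E{\left(b \right)} = - \frac{11 \sqrt{b}}{5}$ ($E{\left(b \right)} = \left(- \frac{13}{5} + \frac{1}{5} \cdot 2\right) \sqrt{b} = \left(- \frac{13}{5} + \frac{2}{5}\right) \sqrt{b} = - \frac{11 \sqrt{b}}{5}$)
$z{\left(J,r \right)} = - 8 J + \frac{88 \sqrt{6}}{5}$ ($z{\left(J,r \right)} = - 8 \left(J - \frac{11 \sqrt{6}}{5}\right) = - 8 J + \frac{88 \sqrt{6}}{5}$)
$z{\left(-317 + 607,1099 \right)} - -4211363 = \left(- 8 \left(-317 + 607\right) + \frac{88 \sqrt{6}}{5}\right) - -4211363 = \left(\left(-8\right) 290 + \frac{88 \sqrt{6}}{5}\right) + 4211363 = \left(-2320 + \frac{88 \sqrt{6}}{5}\right) + 4211363 = 4209043 + \frac{88 \sqrt{6}}{5}$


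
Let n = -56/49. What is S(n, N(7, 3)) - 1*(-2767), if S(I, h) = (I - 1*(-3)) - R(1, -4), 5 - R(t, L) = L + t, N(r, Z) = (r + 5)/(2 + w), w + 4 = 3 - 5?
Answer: 19326/7 ≈ 2760.9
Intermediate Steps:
w = -6 (w = -4 + (3 - 5) = -4 - 2 = -6)
N(r, Z) = -5/4 - r/4 (N(r, Z) = (r + 5)/(2 - 6) = (5 + r)/(-4) = (5 + r)*(-1/4) = -5/4 - r/4)
R(t, L) = 5 - L - t (R(t, L) = 5 - (L + t) = 5 + (-L - t) = 5 - L - t)
n = -8/7 (n = -56*1/49 = -8/7 ≈ -1.1429)
S(I, h) = -5 + I (S(I, h) = (I - 1*(-3)) - (5 - 1*(-4) - 1*1) = (I + 3) - (5 + 4 - 1) = (3 + I) - 1*8 = (3 + I) - 8 = -5 + I)
S(n, N(7, 3)) - 1*(-2767) = (-5 - 8/7) - 1*(-2767) = -43/7 + 2767 = 19326/7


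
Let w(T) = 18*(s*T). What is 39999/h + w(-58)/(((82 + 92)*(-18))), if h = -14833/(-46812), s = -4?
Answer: 5617240232/44499 ≈ 1.2623e+5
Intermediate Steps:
w(T) = -72*T (w(T) = 18*(-4*T) = -72*T)
h = 14833/46812 (h = -14833*(-1/46812) = 14833/46812 ≈ 0.31686)
39999/h + w(-58)/(((82 + 92)*(-18))) = 39999/(14833/46812) + (-72*(-58))/(((82 + 92)*(-18))) = 39999*(46812/14833) + 4176/((174*(-18))) = 1872433188/14833 + 4176/(-3132) = 1872433188/14833 + 4176*(-1/3132) = 1872433188/14833 - 4/3 = 5617240232/44499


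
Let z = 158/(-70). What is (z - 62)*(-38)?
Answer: 85462/35 ≈ 2441.8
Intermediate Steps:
z = -79/35 (z = 158*(-1/70) = -79/35 ≈ -2.2571)
(z - 62)*(-38) = (-79/35 - 62)*(-38) = -2249/35*(-38) = 85462/35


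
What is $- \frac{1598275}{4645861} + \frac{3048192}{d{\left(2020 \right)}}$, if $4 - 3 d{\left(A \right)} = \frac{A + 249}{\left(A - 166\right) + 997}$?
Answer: $\frac{1922588769501197}{673649845} \approx 2.854 \cdot 10^{6}$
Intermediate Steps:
$d{\left(A \right)} = \frac{4}{3} - \frac{249 + A}{3 \left(831 + A\right)}$ ($d{\left(A \right)} = \frac{4}{3} - \frac{\left(A + 249\right) \frac{1}{\left(A - 166\right) + 997}}{3} = \frac{4}{3} - \frac{\left(249 + A\right) \frac{1}{\left(A - 166\right) + 997}}{3} = \frac{4}{3} - \frac{\left(249 + A\right) \frac{1}{\left(-166 + A\right) + 997}}{3} = \frac{4}{3} - \frac{\left(249 + A\right) \frac{1}{831 + A}}{3} = \frac{4}{3} - \frac{\frac{1}{831 + A} \left(249 + A\right)}{3} = \frac{4}{3} - \frac{249 + A}{3 \left(831 + A\right)}$)
$- \frac{1598275}{4645861} + \frac{3048192}{d{\left(2020 \right)}} = - \frac{1598275}{4645861} + \frac{3048192}{\frac{1}{831 + 2020} \left(1025 + 2020\right)} = \left(-1598275\right) \frac{1}{4645861} + \frac{3048192}{\frac{1}{2851} \cdot 3045} = - \frac{1598275}{4645861} + \frac{3048192}{\frac{1}{2851} \cdot 3045} = - \frac{1598275}{4645861} + \frac{3048192}{\frac{3045}{2851}} = - \frac{1598275}{4645861} + 3048192 \cdot \frac{2851}{3045} = - \frac{1598275}{4645861} + \frac{413828352}{145} = \frac{1922588769501197}{673649845}$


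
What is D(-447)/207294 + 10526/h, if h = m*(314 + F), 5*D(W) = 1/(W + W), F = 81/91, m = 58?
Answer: 88756263781789/154000688111820 ≈ 0.57634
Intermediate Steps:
F = 81/91 (F = 81*(1/91) = 81/91 ≈ 0.89011)
D(W) = 1/(10*W) (D(W) = 1/(5*(W + W)) = 1/(5*((2*W))) = (1/(2*W))/5 = 1/(10*W))
h = 1661990/91 (h = 58*(314 + 81/91) = 58*(28655/91) = 1661990/91 ≈ 18264.)
D(-447)/207294 + 10526/h = ((⅒)/(-447))/207294 + 10526/(1661990/91) = ((⅒)*(-1/447))*(1/207294) + 10526*(91/1661990) = -1/4470*1/207294 + 478933/830995 = -1/926604180 + 478933/830995 = 88756263781789/154000688111820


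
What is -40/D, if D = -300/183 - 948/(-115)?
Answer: -35075/5791 ≈ -6.0568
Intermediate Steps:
D = 46328/7015 (D = -300*1/183 - 948*(-1/115) = -100/61 + 948/115 = 46328/7015 ≈ 6.6041)
-40/D = -40/(46328/7015) = (7015/46328)*(-40) = -35075/5791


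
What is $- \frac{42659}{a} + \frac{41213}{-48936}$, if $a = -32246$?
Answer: $\frac{379303213}{788995128} \approx 0.48074$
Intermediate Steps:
$- \frac{42659}{a} + \frac{41213}{-48936} = - \frac{42659}{-32246} + \frac{41213}{-48936} = \left(-42659\right) \left(- \frac{1}{32246}\right) + 41213 \left(- \frac{1}{48936}\right) = \frac{42659}{32246} - \frac{41213}{48936} = \frac{379303213}{788995128}$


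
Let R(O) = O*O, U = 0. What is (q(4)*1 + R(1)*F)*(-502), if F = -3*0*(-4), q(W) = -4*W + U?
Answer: 8032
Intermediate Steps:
q(W) = -4*W (q(W) = -4*W + 0 = -4*W)
F = 0 (F = 0*(-4) = 0)
R(O) = O**2
(q(4)*1 + R(1)*F)*(-502) = (-4*4*1 + 1**2*0)*(-502) = (-16*1 + 1*0)*(-502) = (-16 + 0)*(-502) = -16*(-502) = 8032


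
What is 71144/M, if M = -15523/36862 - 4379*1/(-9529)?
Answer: 24989899009712/13500031 ≈ 1.8511e+6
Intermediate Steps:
M = 13500031/351257998 (M = -15523*1/36862 - 4379*(-1/9529) = -15523/36862 + 4379/9529 = 13500031/351257998 ≈ 0.038433)
71144/M = 71144/(13500031/351257998) = 71144*(351257998/13500031) = 24989899009712/13500031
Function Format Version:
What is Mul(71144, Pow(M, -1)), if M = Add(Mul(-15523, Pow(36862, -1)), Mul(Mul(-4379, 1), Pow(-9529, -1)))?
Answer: Rational(24989899009712, 13500031) ≈ 1.8511e+6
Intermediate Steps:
M = Rational(13500031, 351257998) (M = Add(Mul(-15523, Rational(1, 36862)), Mul(-4379, Rational(-1, 9529))) = Add(Rational(-15523, 36862), Rational(4379, 9529)) = Rational(13500031, 351257998) ≈ 0.038433)
Mul(71144, Pow(M, -1)) = Mul(71144, Pow(Rational(13500031, 351257998), -1)) = Mul(71144, Rational(351257998, 13500031)) = Rational(24989899009712, 13500031)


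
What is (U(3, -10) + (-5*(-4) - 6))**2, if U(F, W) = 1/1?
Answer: 225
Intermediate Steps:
U(F, W) = 1
(U(3, -10) + (-5*(-4) - 6))**2 = (1 + (-5*(-4) - 6))**2 = (1 + (20 - 6))**2 = (1 + 14)**2 = 15**2 = 225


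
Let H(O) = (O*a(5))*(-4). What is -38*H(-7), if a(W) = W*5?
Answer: -26600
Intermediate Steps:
a(W) = 5*W
H(O) = -100*O (H(O) = (O*(5*5))*(-4) = (O*25)*(-4) = (25*O)*(-4) = -100*O)
-38*H(-7) = -(-3800)*(-7) = -38*700 = -26600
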